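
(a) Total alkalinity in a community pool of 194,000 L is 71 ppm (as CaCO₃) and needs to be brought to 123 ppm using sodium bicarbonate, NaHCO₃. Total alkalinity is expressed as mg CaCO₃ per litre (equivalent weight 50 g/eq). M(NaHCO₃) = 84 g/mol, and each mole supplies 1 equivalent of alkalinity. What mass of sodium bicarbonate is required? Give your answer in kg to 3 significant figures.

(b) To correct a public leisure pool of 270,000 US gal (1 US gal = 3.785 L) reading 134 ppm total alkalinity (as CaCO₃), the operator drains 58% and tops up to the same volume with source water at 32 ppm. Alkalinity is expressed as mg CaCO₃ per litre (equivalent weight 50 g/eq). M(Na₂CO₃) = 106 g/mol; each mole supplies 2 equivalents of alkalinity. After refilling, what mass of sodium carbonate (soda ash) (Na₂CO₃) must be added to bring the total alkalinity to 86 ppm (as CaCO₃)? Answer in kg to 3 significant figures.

(a) Alkalinity to add: (123 − 71) = 52 mg/L as CaCO₃ × 194,000 L = 10,090 g as CaCO₃.
(a) Equivalents: 10,090 g ÷ 50 g/eq = 201.8 eq.
(a) NaHCO₃ supplies 1 eq per mole → 201.8 mol.
(a) Mass: 201.8 mol × 84 g/mol = 16,950 g.

(b) Volume: 270,000 US gal × 3.785 L/gal = 1,021,950 L.
(b) After draining 58% and refilling: 134 × 0.42 + 32 × 0.58 = 74.84 ppm.
(b) Deficit to target: 86 − 74.84 = 11.16 mg/L.
(b) As CaCO₃: 11.16 mg/L × 1,021,950 L = 11,400 g; ÷ 50 g/eq ÷ 2 = 114 mol Na₂CO₃.
(b) Mass: 114 × 106 = 12,090 g.

(a) 16.9 kg; (b) 12.1 kg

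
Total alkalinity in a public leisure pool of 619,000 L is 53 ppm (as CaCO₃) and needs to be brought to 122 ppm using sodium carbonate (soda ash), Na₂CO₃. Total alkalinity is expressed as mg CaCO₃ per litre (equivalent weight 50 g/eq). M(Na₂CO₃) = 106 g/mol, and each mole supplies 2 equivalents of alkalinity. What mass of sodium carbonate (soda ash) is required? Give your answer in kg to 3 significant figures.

45.3 kg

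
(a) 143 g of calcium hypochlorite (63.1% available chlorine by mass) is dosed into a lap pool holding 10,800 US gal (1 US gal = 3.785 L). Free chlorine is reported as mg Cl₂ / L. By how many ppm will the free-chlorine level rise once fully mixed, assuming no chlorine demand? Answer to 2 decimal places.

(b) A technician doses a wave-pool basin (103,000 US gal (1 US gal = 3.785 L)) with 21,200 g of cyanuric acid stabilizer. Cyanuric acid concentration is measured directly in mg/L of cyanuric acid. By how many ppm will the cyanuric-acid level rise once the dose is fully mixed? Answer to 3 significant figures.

(a) 2.21 ppm; (b) 54.4 ppm

(a) Volume: 10,800 US gal × 3.785 L/gal = 40,878 L.
(a) Available chlorine delivered: 143 g × 0.631 = 90.23 g as Cl₂.
(a) Concentration rise: 90.23 g / 40,878 L = 2.207 mg/L = 2.21 ppm.

(b) Volume: 103,000 US gal × 3.785 L/gal = 389,855 L.
(b) Rise: 21,200 g / 389,855 L × 1000 = 54.38 mg/L.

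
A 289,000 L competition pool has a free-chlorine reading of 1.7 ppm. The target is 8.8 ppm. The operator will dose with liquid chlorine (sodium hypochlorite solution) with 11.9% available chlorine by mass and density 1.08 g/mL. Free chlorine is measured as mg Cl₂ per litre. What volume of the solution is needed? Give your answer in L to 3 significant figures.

Chlorine deficit: 8.8 − 1.7 = 7.1 ppm = 7.1 mg/L as Cl₂.
Cl₂ equivalent needed: 7.1 mg/L × 289,000 L = 2,052,000 mg = 2052 g.
Product at 11.9% available chlorine: 2052 / 0.119 = 17,240 g.
Volume at density 1.08 g/mL: 17,240 g ÷ 1.08 g/mL = 15,970 mL.

16.0 L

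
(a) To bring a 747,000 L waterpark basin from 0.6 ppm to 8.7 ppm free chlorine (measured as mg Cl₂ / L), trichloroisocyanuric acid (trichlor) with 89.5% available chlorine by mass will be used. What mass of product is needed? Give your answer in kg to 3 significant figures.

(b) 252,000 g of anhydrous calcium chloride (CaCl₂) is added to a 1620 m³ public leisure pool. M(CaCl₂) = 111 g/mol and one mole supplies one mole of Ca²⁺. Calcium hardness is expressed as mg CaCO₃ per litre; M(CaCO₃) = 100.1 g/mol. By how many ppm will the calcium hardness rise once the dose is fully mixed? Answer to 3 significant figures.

(a) Chlorine deficit: 8.7 − 0.6 = 8.1 ppm = 8.1 mg/L as Cl₂.
(a) Cl₂ equivalent needed: 8.1 mg/L × 747,000 L = 6,051,000 mg = 6051 g.
(a) Product at 89.5% available chlorine: 6051 / 0.895 = 6761 g.

(b) Volume: 1620 m³ = 1,620,000 L.
(b) Moles of Ca²⁺: 252,000 g ÷ 111 g/mol = 2270 mol.
(b) As CaCO₃: 2270 mol × 100.1 g/mol = 227,300 g.
(b) Rise: 227,300 g / 1,620,000 L × 1000 = 140.3 mg/L.

(a) 6.76 kg; (b) 140 ppm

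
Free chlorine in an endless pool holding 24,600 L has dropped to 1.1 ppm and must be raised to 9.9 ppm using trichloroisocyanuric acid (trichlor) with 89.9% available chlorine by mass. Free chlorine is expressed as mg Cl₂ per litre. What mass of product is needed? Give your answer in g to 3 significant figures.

241 g

Chlorine deficit: 9.9 − 1.1 = 8.8 ppm = 8.8 mg/L as Cl₂.
Cl₂ equivalent needed: 8.8 mg/L × 24,600 L = 216,500 mg = 216.5 g.
Product at 89.9% available chlorine: 216.5 / 0.899 = 240.8 g.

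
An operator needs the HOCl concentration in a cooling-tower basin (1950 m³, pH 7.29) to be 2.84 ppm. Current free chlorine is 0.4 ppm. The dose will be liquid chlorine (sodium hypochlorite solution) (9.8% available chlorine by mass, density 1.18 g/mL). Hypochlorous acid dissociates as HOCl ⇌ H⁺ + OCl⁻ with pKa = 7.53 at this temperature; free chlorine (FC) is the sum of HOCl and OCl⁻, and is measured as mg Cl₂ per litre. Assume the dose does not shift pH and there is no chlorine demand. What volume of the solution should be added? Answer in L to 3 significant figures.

Volume: 1950 m³ = 1,950,000 L.
[OCl⁻]/[HOCl] = 10^(pH − pKa) = 10^(7.29 − 7.53) = 0.5754; fraction as HOCl = 1/(1 + 0.5754) = 0.6347.
Free chlorine required for 2.84 ppm HOCl: 2.84 / 0.6347 = 4.474 ppm.
FC to add: 4.474 − 0.4 = 4.074 mg/L as Cl₂.
Cl₂ equivalent: 4.074 mg/L × 1,950,000 L = 7945 g.
Product at 9.8% available Cl: 7945 / 0.098 = 81,070 g.
Volume: 81,070 g ÷ 1.18 g/mL = 68,700 mL.

68.7 L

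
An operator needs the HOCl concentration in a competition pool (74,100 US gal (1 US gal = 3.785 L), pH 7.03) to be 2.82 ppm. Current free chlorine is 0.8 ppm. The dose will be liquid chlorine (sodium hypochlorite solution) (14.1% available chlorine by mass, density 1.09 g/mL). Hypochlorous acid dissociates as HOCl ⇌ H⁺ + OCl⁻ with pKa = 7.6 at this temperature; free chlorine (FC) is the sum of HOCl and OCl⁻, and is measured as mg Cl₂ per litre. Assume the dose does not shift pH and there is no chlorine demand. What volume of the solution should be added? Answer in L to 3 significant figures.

Volume: 74,100 US gal × 3.785 L/gal = 280,468 L.
[OCl⁻]/[HOCl] = 10^(pH − pKa) = 10^(7.03 − 7.6) = 0.2692; fraction as HOCl = 1/(1 + 0.2692) = 0.7879.
Free chlorine required for 2.82 ppm HOCl: 2.82 / 0.7879 = 3.579 ppm.
FC to add: 3.579 − 0.8 = 2.779 mg/L as Cl₂.
Cl₂ equivalent: 2.779 mg/L × 280,468 L = 779.4 g.
Product at 14.1% available Cl: 779.4 / 0.141 = 5528 g.
Volume: 5528 g ÷ 1.09 g/mL = 5071 mL.

5.07 L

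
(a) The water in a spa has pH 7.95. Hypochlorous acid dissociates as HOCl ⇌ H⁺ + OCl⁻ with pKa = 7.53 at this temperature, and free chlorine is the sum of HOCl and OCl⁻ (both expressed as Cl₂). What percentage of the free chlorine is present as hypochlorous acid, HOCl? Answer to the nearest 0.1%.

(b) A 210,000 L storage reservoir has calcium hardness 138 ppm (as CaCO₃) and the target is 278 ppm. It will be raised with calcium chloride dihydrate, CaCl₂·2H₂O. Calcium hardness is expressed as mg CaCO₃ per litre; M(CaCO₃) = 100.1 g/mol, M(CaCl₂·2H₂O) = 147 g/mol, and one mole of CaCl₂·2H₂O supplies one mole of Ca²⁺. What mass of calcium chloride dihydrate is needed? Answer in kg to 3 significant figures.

(a) 27.5%; (b) 43.2 kg

(a) [OCl⁻]/[HOCl] = 10^(pH − pKa) = 10^(7.95 − 7.53) = 10^0.42 = 2.63.
(a) Fraction as HOCl = 1 / (1 + 2.63) = 0.2755.

(b) Hardness to add: (278 − 138) = 140 mg/L as CaCO₃ × 210,000 L = 29,400 g as CaCO₃.
(b) Moles of Ca²⁺ (1 mol Ca²⁺ ≡ 1 mol CaCO₃): 29,400 / 100.1 g/mol = 293.7 mol.
(b) Mass of CaCl₂·2H₂O: 293.7 × 147 = 43,170 g.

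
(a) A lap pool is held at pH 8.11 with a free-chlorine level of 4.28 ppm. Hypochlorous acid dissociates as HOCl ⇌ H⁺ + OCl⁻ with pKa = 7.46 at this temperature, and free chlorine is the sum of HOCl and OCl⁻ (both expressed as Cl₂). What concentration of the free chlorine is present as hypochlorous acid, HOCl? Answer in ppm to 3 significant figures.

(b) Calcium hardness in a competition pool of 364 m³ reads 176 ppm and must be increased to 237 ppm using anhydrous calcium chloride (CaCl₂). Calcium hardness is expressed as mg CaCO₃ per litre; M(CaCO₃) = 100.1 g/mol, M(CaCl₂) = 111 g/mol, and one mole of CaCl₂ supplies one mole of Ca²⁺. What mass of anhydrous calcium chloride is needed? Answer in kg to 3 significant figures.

(a) 0.783 ppm; (b) 24.6 kg

(a) [OCl⁻]/[HOCl] = 10^(pH − pKa) = 10^(8.11 − 7.46) = 10^0.65 = 4.467.
(a) Fraction as HOCl = 1 / (1 + 4.467) = 0.1829.
(a) HOCl = 0.1829 × 4.28 ppm = 0.7829 ppm.

(b) Volume: 364 m³ = 364,000 L.
(b) Hardness to add: (237 − 176) = 61 mg/L as CaCO₃ × 364,000 L = 22,200 g as CaCO₃.
(b) Moles of Ca²⁺ (1 mol Ca²⁺ ≡ 1 mol CaCO₃): 22,200 / 100.1 g/mol = 221.8 mol.
(b) Mass of CaCl₂: 221.8 × 111 = 24,620 g.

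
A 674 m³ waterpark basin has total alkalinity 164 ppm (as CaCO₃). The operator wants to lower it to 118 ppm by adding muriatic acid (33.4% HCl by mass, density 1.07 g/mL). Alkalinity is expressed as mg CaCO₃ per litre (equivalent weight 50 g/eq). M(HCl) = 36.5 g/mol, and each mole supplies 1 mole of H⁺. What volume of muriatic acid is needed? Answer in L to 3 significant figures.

Volume: 674 m³ = 674,000 L.
Alkalinity to neutralize: (164 − 118) = 46 mg/L as CaCO₃ × 674,000 L = 31,000 g as CaCO₃.
Equivalents of H⁺ required: 31,000 ÷ 50 g/eq = 620.1 eq = 620.1 mol HCl.
Mass of HCl: 620.1 × 36.5 = 22,630 g.
Mass of 33.4% solution: 22,630 / 0.334 = 67,760 g.
Volume: 67,760 g ÷ 1.07 g/mL = 63,330 mL.

63.3 L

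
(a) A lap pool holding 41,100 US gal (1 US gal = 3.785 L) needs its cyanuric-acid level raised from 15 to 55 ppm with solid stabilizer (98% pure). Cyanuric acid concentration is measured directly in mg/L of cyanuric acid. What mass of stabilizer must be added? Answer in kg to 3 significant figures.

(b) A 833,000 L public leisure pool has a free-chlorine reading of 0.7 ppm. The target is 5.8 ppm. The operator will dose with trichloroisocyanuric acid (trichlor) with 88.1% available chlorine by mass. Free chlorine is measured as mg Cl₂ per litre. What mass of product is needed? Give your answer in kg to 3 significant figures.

(a) 6.35 kg; (b) 4.82 kg

(a) Volume: 41,100 US gal × 3.785 L/gal = 155,564 L.
(a) CYA to add: (55 − 15) = 40 mg/L × 155,564 L = 6223 g cyanuric acid.
(a) At 98% purity: 6223 / 0.98 = 6350 g product.

(b) Chlorine deficit: 5.8 − 0.7 = 5.1 ppm = 5.1 mg/L as Cl₂.
(b) Cl₂ equivalent needed: 5.1 mg/L × 833,000 L = 4,248,000 mg = 4248 g.
(b) Product at 88.1% available chlorine: 4248 / 0.881 = 4822 g.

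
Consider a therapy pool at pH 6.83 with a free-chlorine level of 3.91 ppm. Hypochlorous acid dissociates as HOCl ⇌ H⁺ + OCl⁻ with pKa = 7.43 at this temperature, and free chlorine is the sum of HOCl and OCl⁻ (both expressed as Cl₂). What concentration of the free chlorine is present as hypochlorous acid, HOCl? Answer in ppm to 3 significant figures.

[OCl⁻]/[HOCl] = 10^(pH − pKa) = 10^(6.83 − 7.43) = 10^-0.60 = 0.2512.
Fraction as HOCl = 1 / (1 + 0.2512) = 0.7992.
HOCl = 0.7992 × 3.91 ppm = 3.125 ppm.

3.13 ppm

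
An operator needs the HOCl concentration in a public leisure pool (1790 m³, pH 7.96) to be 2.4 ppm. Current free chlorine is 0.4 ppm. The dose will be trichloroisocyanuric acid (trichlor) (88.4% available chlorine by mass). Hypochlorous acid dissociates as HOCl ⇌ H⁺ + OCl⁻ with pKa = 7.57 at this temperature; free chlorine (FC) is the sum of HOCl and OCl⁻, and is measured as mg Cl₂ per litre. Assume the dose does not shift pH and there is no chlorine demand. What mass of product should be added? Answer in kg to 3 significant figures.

Volume: 1790 m³ = 1,790,000 L.
[OCl⁻]/[HOCl] = 10^(pH − pKa) = 10^(7.96 − 7.57) = 2.455; fraction as HOCl = 1/(1 + 2.455) = 0.2895.
Free chlorine required for 2.4 ppm HOCl: 2.4 / 0.2895 = 8.291 ppm.
FC to add: 8.291 − 0.4 = 7.891 mg/L as Cl₂.
Cl₂ equivalent: 7.891 mg/L × 1,790,000 L = 14,130 g.
Product at 88.4% available Cl: 14,130 / 0.884 = 15,980 g.

16.0 kg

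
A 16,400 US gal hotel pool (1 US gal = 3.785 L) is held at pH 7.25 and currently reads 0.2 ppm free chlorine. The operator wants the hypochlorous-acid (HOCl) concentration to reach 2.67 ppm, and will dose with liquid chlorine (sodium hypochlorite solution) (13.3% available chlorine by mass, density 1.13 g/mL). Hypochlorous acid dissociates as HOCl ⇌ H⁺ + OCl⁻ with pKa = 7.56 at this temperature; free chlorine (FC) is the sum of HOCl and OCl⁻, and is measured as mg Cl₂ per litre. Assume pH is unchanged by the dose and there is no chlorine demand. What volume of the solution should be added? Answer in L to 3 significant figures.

1.56 L

Volume: 16,400 US gal × 3.785 L/gal = 62,074 L.
[OCl⁻]/[HOCl] = 10^(pH − pKa) = 10^(7.25 − 7.56) = 0.4898; fraction as HOCl = 1/(1 + 0.4898) = 0.6712.
Free chlorine required for 2.67 ppm HOCl: 2.67 / 0.6712 = 3.978 ppm.
FC to add: 3.978 − 0.2 = 3.778 mg/L as Cl₂.
Cl₂ equivalent: 3.778 mg/L × 62,074 L = 234.5 g.
Product at 13.3% available Cl: 234.5 / 0.133 = 1763 g.
Volume: 1763 g ÷ 1.13 g/mL = 1560 mL.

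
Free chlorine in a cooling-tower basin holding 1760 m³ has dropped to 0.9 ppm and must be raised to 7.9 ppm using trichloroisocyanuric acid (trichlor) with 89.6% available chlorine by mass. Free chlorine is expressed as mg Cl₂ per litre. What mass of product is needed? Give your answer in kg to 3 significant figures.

Volume: 1760 m³ = 1,760,000 L.
Chlorine deficit: 7.9 − 0.9 = 7 ppm = 7 mg/L as Cl₂.
Cl₂ equivalent needed: 7 mg/L × 1,760,000 L = 12,320,000 mg = 12,320 g.
Product at 89.6% available chlorine: 12,320 / 0.896 = 13,750 g.

13.8 kg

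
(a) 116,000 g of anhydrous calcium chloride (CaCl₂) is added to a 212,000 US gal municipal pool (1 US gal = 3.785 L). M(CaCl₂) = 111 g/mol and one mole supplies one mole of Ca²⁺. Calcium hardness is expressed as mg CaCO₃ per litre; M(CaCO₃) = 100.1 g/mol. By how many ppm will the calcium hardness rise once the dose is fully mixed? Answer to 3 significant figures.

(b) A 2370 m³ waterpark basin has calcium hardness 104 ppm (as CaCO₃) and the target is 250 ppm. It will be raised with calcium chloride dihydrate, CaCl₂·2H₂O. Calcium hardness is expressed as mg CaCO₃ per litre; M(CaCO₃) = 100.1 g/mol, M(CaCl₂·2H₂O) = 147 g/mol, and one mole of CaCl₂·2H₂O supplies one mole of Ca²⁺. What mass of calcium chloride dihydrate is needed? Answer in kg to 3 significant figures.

(a) 130 ppm; (b) 508 kg

(a) Volume: 212,000 US gal × 3.785 L/gal = 802,420 L.
(a) Moles of Ca²⁺: 116,000 g ÷ 111 g/mol = 1045 mol.
(a) As CaCO₃: 1045 mol × 100.1 g/mol = 104,600 g.
(a) Rise: 104,600 g / 802,420 L × 1000 = 130.4 mg/L.

(b) Volume: 2370 m³ = 2,370,000 L.
(b) Hardness to add: (250 − 104) = 146 mg/L as CaCO₃ × 2,370,000 L = 346,000 g as CaCO₃.
(b) Moles of Ca²⁺ (1 mol Ca²⁺ ≡ 1 mol CaCO₃): 346,000 / 100.1 g/mol = 3457 mol.
(b) Mass of CaCl₂·2H₂O: 3457 × 147 = 508,100 g.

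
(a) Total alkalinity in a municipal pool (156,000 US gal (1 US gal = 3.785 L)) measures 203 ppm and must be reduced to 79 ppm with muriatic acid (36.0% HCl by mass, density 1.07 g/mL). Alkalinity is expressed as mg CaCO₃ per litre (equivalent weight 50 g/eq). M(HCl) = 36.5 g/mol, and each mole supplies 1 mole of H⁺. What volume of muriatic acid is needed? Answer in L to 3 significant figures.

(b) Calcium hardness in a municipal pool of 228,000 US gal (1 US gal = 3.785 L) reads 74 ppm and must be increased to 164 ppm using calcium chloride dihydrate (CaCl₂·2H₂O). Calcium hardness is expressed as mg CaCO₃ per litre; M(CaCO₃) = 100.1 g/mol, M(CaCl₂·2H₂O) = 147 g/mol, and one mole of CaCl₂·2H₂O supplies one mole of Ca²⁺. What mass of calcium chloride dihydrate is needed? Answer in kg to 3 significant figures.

(a) Volume: 156,000 US gal × 3.785 L/gal = 590,460 L.
(a) Alkalinity to neutralize: (203 − 79) = 124 mg/L as CaCO₃ × 590,460 L = 73,220 g as CaCO₃.
(a) Equivalents of H⁺ required: 73,220 ÷ 50 g/eq = 1464 eq = 1464 mol HCl.
(a) Mass of HCl: 1464 × 36.5 = 53,450 g.
(a) Mass of 36.0% solution: 53,450 / 0.36 = 148,500 g.
(a) Volume: 148,500 g ÷ 1.07 g/mL = 138,800 mL.

(b) Volume: 228,000 US gal × 3.785 L/gal = 862,980 L.
(b) Hardness to add: (164 − 74) = 90 mg/L as CaCO₃ × 862,980 L = 77,670 g as CaCO₃.
(b) Moles of Ca²⁺ (1 mol Ca²⁺ ≡ 1 mol CaCO₃): 77,670 / 100.1 g/mol = 775.9 mol.
(b) Mass of CaCl₂·2H₂O: 775.9 × 147 = 114,100 g.

(a) 139 L; (b) 114 kg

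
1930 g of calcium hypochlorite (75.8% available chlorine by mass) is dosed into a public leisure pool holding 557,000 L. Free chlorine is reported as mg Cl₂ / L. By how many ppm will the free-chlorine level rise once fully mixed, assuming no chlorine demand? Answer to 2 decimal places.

Available chlorine delivered: 1930 g × 0.758 = 1463 g as Cl₂.
Concentration rise: 1463 g / 557,000 L = 2.626 mg/L = 2.63 ppm.

2.63 ppm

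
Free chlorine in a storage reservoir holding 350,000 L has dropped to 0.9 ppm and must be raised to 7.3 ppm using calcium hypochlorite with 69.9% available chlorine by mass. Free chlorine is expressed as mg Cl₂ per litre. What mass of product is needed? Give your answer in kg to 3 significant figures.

Chlorine deficit: 7.3 − 0.9 = 6.4 ppm = 6.4 mg/L as Cl₂.
Cl₂ equivalent needed: 6.4 mg/L × 350,000 L = 2,240,000 mg = 2240 g.
Product at 69.9% available chlorine: 2240 / 0.699 = 3205 g.

3.20 kg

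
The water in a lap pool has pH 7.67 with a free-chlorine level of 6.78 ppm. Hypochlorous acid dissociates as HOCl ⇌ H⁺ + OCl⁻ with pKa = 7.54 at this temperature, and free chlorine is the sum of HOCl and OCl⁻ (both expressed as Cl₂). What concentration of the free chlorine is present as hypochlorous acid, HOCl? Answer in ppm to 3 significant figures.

2.89 ppm

[OCl⁻]/[HOCl] = 10^(pH − pKa) = 10^(7.67 − 7.54) = 10^0.13 = 1.349.
Fraction as HOCl = 1 / (1 + 1.349) = 0.4257.
HOCl = 0.4257 × 6.78 ppm = 2.886 ppm.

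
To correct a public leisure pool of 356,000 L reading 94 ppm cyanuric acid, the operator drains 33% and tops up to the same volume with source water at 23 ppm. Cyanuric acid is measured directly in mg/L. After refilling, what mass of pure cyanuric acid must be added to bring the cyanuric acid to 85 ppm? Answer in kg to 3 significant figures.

5.14 kg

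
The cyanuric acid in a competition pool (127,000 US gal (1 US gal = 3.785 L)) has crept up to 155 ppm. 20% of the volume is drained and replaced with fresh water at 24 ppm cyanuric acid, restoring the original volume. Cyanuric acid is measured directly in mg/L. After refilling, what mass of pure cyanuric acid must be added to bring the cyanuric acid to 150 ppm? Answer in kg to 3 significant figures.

Volume: 127,000 US gal × 3.785 L/gal = 480,695 L.
After draining 20% and refilling: 155 × 0.80 + 24 × 0.20 = 128.8 ppm.
Deficit to target: 150 − 128.8 = 21.2 mg/L.
Mass: 21.2 mg/L × 480,695 L = 10,190 g cyanuric acid.

10.2 kg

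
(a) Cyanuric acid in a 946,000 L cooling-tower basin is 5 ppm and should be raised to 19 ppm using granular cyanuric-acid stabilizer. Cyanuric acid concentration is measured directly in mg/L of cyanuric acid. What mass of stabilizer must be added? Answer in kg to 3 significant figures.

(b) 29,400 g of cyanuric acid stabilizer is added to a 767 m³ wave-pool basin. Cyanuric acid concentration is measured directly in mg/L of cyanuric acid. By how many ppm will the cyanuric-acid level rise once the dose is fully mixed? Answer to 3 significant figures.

(a) CYA to add: (19 − 5) = 14 mg/L × 946,000 L = 13,240 g cyanuric acid.

(b) Volume: 767 m³ = 767,000 L.
(b) Rise: 29,400 g / 767,000 L × 1000 = 38.33 mg/L.

(a) 13.2 kg; (b) 38.3 ppm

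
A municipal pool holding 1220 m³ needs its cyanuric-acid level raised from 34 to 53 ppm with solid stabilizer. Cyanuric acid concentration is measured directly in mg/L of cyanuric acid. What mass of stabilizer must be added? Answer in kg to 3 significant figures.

23.2 kg

Volume: 1220 m³ = 1,220,000 L.
CYA to add: (53 − 34) = 19 mg/L × 1,220,000 L = 23,180 g cyanuric acid.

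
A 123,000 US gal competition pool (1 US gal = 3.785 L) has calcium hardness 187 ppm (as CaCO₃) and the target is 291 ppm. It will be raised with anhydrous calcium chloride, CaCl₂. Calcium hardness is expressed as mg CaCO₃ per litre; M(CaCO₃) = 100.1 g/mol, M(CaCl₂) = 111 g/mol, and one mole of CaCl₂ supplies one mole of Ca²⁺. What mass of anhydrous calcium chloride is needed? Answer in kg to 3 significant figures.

Volume: 123,000 US gal × 3.785 L/gal = 465,555 L.
Hardness to add: (291 − 187) = 104 mg/L as CaCO₃ × 465,555 L = 48,420 g as CaCO₃.
Moles of Ca²⁺ (1 mol Ca²⁺ ≡ 1 mol CaCO₃): 48,420 / 100.1 g/mol = 483.7 mol.
Mass of CaCl₂: 483.7 × 111 = 53,690 g.

53.7 kg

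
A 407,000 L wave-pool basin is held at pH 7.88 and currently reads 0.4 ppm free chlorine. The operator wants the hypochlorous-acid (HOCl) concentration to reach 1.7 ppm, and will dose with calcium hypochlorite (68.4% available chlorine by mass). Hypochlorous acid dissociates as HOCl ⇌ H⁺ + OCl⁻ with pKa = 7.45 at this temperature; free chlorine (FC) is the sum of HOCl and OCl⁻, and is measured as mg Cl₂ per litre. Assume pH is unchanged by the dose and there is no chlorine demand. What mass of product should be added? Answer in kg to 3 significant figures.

[OCl⁻]/[HOCl] = 10^(pH − pKa) = 10^(7.88 − 7.45) = 2.692; fraction as HOCl = 1/(1 + 2.692) = 0.2709.
Free chlorine required for 1.7 ppm HOCl: 1.7 / 0.2709 = 6.276 ppm.
FC to add: 6.276 − 0.4 = 5.876 mg/L as Cl₂.
Cl₂ equivalent: 5.876 mg/L × 407,000 L = 2391 g.
Product at 68.4% available Cl: 2391 / 0.684 = 3496 g.

3.50 kg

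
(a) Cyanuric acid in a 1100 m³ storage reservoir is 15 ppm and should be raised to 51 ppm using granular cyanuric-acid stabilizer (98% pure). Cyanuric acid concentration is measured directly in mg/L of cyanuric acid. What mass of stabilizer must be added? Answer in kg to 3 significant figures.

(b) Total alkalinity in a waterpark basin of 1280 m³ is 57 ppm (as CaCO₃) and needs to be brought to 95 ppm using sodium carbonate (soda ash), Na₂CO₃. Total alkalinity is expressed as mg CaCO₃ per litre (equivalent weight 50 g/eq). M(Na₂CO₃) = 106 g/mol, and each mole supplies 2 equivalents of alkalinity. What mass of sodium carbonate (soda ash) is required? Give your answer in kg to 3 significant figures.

(a) 40.4 kg; (b) 51.6 kg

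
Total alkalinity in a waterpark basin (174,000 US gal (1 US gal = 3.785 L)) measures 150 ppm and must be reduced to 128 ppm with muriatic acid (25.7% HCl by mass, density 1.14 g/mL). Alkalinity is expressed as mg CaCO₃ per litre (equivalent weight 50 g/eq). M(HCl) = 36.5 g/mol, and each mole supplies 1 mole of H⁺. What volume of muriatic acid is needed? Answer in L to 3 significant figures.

36.1 L

Volume: 174,000 US gal × 3.785 L/gal = 658,590 L.
Alkalinity to neutralize: (150 − 128) = 22 mg/L as CaCO₃ × 658,590 L = 14,490 g as CaCO₃.
Equivalents of H⁺ required: 14,490 ÷ 50 g/eq = 289.8 eq = 289.8 mol HCl.
Mass of HCl: 289.8 × 36.5 = 10,580 g.
Mass of 25.7% solution: 10,580 / 0.257 = 41,160 g.
Volume: 41,160 g ÷ 1.14 g/mL = 36,100 mL.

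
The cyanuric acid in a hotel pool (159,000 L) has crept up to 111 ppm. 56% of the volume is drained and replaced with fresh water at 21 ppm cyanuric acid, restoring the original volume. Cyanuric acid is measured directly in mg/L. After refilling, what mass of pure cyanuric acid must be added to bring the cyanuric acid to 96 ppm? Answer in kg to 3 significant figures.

5.63 kg

After draining 56% and refilling: 111 × 0.44 + 21 × 0.56 = 60.6 ppm.
Deficit to target: 96 − 60.6 = 35.4 mg/L.
Mass: 35.4 mg/L × 159,000 L = 5629 g cyanuric acid.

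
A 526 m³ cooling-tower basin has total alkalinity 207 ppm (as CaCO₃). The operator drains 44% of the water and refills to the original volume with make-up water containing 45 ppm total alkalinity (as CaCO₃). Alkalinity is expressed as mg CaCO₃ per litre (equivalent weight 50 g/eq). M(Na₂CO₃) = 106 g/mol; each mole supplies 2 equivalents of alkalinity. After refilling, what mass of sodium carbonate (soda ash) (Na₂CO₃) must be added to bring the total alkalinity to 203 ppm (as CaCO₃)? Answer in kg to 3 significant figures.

37.5 kg

Volume: 526 m³ = 526,000 L.
After draining 44% and refilling: 207 × 0.56 + 45 × 0.44 = 135.72 ppm.
Deficit to target: 203 − 135.72 = 67.28 mg/L.
As CaCO₃: 67.28 mg/L × 526,000 L = 35,390 g; ÷ 50 g/eq ÷ 2 = 353.9 mol Na₂CO₃.
Mass: 353.9 × 106 = 37,510 g.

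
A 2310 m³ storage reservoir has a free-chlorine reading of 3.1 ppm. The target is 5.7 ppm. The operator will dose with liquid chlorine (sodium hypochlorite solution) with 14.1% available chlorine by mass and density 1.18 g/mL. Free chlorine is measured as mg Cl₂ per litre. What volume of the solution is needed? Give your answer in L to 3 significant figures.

36.1 L

Volume: 2310 m³ = 2,310,000 L.
Chlorine deficit: 5.7 − 3.1 = 2.6 ppm = 2.6 mg/L as Cl₂.
Cl₂ equivalent needed: 2.6 mg/L × 2,310,000 L = 6,006,000 mg = 6006 g.
Product at 14.1% available chlorine: 6006 / 0.141 = 42,600 g.
Volume at density 1.18 g/mL: 42,600 g ÷ 1.18 g/mL = 36,100 mL.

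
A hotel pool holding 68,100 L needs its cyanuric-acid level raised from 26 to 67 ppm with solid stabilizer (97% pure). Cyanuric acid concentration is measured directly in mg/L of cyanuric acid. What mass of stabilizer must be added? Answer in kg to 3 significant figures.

CYA to add: (67 − 26) = 41 mg/L × 68,100 L = 2792 g cyanuric acid.
At 97% purity: 2792 / 0.97 = 2878 g product.

2.88 kg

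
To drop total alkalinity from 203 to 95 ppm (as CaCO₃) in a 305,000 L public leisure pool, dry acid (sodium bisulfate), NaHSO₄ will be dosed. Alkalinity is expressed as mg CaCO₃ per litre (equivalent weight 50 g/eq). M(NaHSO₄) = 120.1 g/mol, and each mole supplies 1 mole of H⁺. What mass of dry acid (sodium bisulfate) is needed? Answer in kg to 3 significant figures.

Alkalinity to neutralize: (203 − 95) = 108 mg/L as CaCO₃ × 305,000 L = 32,940 g as CaCO₃.
Equivalents of H⁺ required: 32,940 ÷ 50 g/eq = 658.8 eq = 658.8 mol NaHSO₄.
Mass of NaHSO₄: 658.8 × 120.1 = 79,120 g.

79.1 kg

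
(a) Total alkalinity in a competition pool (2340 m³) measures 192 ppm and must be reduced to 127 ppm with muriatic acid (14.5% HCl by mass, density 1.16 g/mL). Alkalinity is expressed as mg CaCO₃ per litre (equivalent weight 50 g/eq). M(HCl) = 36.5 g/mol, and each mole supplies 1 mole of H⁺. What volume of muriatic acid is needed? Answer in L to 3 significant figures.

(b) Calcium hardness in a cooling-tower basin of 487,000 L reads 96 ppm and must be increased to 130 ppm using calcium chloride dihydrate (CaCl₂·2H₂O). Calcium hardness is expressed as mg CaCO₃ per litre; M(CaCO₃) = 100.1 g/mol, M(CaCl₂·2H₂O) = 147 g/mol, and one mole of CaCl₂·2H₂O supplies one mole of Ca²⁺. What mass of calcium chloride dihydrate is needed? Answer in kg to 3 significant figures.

(a) Volume: 2340 m³ = 2,340,000 L.
(a) Alkalinity to neutralize: (192 − 127) = 65 mg/L as CaCO₃ × 2,340,000 L = 152,100 g as CaCO₃.
(a) Equivalents of H⁺ required: 152,100 ÷ 50 g/eq = 3042 eq = 3042 mol HCl.
(a) Mass of HCl: 3042 × 36.5 = 111,000 g.
(a) Mass of 14.5% solution: 111,000 / 0.145 = 765,700 g.
(a) Volume: 765,700 g ÷ 1.16 g/mL = 660,100 mL.

(b) Hardness to add: (130 − 96) = 34 mg/L as CaCO₃ × 487,000 L = 16,560 g as CaCO₃.
(b) Moles of Ca²⁺ (1 mol Ca²⁺ ≡ 1 mol CaCO₃): 16,560 / 100.1 g/mol = 165.4 mol.
(b) Mass of CaCl₂·2H₂O: 165.4 × 147 = 24,320 g.

(a) 660 L; (b) 24.3 kg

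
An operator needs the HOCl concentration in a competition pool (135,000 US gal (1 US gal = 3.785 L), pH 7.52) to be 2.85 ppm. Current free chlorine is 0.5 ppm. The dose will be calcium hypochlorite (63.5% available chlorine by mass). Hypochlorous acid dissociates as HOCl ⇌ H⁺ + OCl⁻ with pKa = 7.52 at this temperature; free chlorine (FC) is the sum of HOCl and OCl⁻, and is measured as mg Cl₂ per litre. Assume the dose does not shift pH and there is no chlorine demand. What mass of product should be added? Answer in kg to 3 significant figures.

Volume: 135,000 US gal × 3.785 L/gal = 510,975 L.
[OCl⁻]/[HOCl] = 10^(pH − pKa) = 10^(7.52 − 7.52) = 1; fraction as HOCl = 1/(1 + 1) = 0.5.
Free chlorine required for 2.85 ppm HOCl: 2.85 / 0.5 = 5.7 ppm.
FC to add: 5.7 − 0.5 = 5.2 mg/L as Cl₂.
Cl₂ equivalent: 5.2 mg/L × 510,975 L = 2657 g.
Product at 63.5% available Cl: 2657 / 0.635 = 4184 g.

4.18 kg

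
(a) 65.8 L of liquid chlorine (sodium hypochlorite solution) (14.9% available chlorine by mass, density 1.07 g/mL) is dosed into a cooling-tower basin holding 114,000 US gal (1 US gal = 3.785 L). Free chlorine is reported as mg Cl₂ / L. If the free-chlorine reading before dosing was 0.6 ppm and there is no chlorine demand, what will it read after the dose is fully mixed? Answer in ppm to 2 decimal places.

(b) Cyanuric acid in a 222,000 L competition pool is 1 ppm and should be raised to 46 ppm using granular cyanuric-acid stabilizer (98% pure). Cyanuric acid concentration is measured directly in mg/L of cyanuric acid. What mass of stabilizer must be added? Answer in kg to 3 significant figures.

(a) Volume: 114,000 US gal × 3.785 L/gal = 431,490 L.
(a) Mass of solution: 65.8 L × 1000 mL/L × 1.07 g/mL = 70,410 g.
(a) Available chlorine delivered: 70,410 g × 0.149 = 10,490 g as Cl₂.
(a) Concentration rise: 10,490 g / 431,490 L = 24.31 mg/L = 24.31 ppm.
(a) Final FC: 0.6 + 24.31 = 24.91 ppm.

(b) CYA to add: (46 − 1) = 45 mg/L × 222,000 L = 9990 g cyanuric acid.
(b) At 98% purity: 9990 / 0.98 = 10,190 g product.

(a) 24.91 ppm; (b) 10.2 kg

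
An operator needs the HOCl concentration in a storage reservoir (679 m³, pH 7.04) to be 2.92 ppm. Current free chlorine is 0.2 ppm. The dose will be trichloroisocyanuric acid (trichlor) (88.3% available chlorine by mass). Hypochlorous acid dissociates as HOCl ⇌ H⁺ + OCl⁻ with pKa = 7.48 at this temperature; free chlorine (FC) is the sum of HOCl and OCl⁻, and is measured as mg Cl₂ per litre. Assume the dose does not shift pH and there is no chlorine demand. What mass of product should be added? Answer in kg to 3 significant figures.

Volume: 679 m³ = 679,000 L.
[OCl⁻]/[HOCl] = 10^(pH − pKa) = 10^(7.04 − 7.48) = 0.3631; fraction as HOCl = 1/(1 + 0.3631) = 0.7336.
Free chlorine required for 2.92 ppm HOCl: 2.92 / 0.7336 = 3.98 ppm.
FC to add: 3.98 − 0.2 = 3.78 mg/L as Cl₂.
Cl₂ equivalent: 3.78 mg/L × 679,000 L = 2567 g.
Product at 88.3% available Cl: 2567 / 0.883 = 2907 g.

2.91 kg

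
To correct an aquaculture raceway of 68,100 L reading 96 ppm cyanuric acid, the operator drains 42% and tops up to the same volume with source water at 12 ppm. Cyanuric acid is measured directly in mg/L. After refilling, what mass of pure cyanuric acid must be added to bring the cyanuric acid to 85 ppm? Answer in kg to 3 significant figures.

1.65 kg

After draining 42% and refilling: 96 × 0.58 + 12 × 0.42 = 60.72 ppm.
Deficit to target: 85 − 60.72 = 24.28 mg/L.
Mass: 24.28 mg/L × 68,100 L = 1653 g cyanuric acid.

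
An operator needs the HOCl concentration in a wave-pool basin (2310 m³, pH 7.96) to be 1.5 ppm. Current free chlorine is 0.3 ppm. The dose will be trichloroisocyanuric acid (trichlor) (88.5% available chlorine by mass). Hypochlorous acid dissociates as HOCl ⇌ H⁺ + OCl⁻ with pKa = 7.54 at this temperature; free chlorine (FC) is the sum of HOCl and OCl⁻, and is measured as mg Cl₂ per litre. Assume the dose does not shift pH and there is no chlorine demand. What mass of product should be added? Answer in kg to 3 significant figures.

Volume: 2310 m³ = 2,310,000 L.
[OCl⁻]/[HOCl] = 10^(pH − pKa) = 10^(7.96 − 7.54) = 2.63; fraction as HOCl = 1/(1 + 2.63) = 0.2755.
Free chlorine required for 1.5 ppm HOCl: 1.5 / 0.2755 = 5.445 ppm.
FC to add: 5.445 − 0.3 = 5.145 mg/L as Cl₂.
Cl₂ equivalent: 5.145 mg/L × 2,310,000 L = 11,890 g.
Product at 88.5% available Cl: 11,890 / 0.885 = 13,430 g.

13.4 kg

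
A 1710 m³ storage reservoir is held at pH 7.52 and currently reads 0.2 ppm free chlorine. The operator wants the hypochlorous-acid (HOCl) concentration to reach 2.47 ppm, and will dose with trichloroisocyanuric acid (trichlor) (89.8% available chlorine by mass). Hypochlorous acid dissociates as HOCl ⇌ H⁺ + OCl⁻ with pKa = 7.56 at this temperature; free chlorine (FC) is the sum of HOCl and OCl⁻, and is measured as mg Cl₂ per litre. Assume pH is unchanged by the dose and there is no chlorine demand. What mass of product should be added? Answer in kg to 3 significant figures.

8.61 kg

Volume: 1710 m³ = 1,710,000 L.
[OCl⁻]/[HOCl] = 10^(pH − pKa) = 10^(7.52 − 7.56) = 0.912; fraction as HOCl = 1/(1 + 0.912) = 0.523.
Free chlorine required for 2.47 ppm HOCl: 2.47 / 0.523 = 4.723 ppm.
FC to add: 4.723 − 0.2 = 4.523 mg/L as Cl₂.
Cl₂ equivalent: 4.523 mg/L × 1,710,000 L = 7734 g.
Product at 89.8% available Cl: 7734 / 0.898 = 8612 g.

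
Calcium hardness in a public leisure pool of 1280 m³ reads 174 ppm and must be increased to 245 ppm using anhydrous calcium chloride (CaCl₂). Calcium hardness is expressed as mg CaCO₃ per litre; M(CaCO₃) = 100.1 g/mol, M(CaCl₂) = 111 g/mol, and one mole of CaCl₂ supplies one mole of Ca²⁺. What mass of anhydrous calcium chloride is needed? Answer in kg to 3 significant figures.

Volume: 1280 m³ = 1,280,000 L.
Hardness to add: (245 − 174) = 71 mg/L as CaCO₃ × 1,280,000 L = 90,880 g as CaCO₃.
Moles of Ca²⁺ (1 mol Ca²⁺ ≡ 1 mol CaCO₃): 90,880 / 100.1 g/mol = 907.9 mol.
Mass of CaCl₂: 907.9 × 111 = 100,800 g.

101 kg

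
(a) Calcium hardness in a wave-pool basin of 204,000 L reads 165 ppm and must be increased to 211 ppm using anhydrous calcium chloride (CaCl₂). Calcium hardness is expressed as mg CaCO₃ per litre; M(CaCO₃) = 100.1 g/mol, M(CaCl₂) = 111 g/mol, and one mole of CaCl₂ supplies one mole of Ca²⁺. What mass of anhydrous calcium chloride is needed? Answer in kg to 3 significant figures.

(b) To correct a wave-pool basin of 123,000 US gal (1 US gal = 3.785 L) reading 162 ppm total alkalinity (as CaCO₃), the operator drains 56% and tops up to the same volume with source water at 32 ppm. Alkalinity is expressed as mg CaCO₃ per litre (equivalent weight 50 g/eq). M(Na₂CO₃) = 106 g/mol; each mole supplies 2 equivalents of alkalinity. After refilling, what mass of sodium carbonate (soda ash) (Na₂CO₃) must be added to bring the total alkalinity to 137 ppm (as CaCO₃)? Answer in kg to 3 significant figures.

(a) 10.4 kg; (b) 23.6 kg

(a) Hardness to add: (211 − 165) = 46 mg/L as CaCO₃ × 204,000 L = 9384 g as CaCO₃.
(a) Moles of Ca²⁺ (1 mol Ca²⁺ ≡ 1 mol CaCO₃): 9384 / 100.1 g/mol = 93.75 mol.
(a) Mass of CaCl₂: 93.75 × 111 = 10,410 g.

(b) Volume: 123,000 US gal × 3.785 L/gal = 465,555 L.
(b) After draining 56% and refilling: 162 × 0.44 + 32 × 0.56 = 89.2 ppm.
(b) Deficit to target: 137 − 89.2 = 47.8 mg/L.
(b) As CaCO₃: 47.8 mg/L × 465,555 L = 22,250 g; ÷ 50 g/eq ÷ 2 = 222.5 mol Na₂CO₃.
(b) Mass: 222.5 × 106 = 23,590 g.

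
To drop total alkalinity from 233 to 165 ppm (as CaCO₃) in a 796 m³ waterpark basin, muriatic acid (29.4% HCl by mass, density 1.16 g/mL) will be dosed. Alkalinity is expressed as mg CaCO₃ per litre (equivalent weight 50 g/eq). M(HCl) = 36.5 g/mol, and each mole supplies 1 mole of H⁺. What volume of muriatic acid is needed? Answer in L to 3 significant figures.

Volume: 796 m³ = 796,000 L.
Alkalinity to neutralize: (233 − 165) = 68 mg/L as CaCO₃ × 796,000 L = 54,130 g as CaCO₃.
Equivalents of H⁺ required: 54,130 ÷ 50 g/eq = 1083 eq = 1083 mol HCl.
Mass of HCl: 1083 × 36.5 = 39,510 g.
Mass of 29.4% solution: 39,510 / 0.294 = 134,400 g.
Volume: 134,400 g ÷ 1.16 g/mL = 115,900 mL.

116 L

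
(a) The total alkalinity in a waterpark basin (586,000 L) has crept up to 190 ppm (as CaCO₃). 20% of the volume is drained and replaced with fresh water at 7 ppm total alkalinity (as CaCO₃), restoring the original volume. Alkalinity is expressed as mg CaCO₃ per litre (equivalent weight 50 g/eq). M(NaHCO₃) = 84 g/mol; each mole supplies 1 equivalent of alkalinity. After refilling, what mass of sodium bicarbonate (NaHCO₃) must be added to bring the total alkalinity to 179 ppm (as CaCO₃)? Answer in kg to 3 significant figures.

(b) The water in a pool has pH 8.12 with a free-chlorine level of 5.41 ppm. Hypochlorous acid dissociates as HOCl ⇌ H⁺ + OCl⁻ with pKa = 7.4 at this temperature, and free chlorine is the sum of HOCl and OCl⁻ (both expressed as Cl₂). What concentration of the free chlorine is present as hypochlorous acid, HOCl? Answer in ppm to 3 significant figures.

(a) 25.2 kg; (b) 0.866 ppm

(a) After draining 20% and refilling: 190 × 0.80 + 7 × 0.20 = 153.4 ppm.
(a) Deficit to target: 179 − 153.4 = 25.6 mg/L.
(a) As CaCO₃: 25.6 mg/L × 586,000 L = 15,000 g; ÷ 50 g/eq ÷ 1 = 300 mol NaHCO₃.
(a) Mass: 300 × 84 = 25,200 g.

(b) [OCl⁻]/[HOCl] = 10^(pH − pKa) = 10^(8.12 − 7.4) = 10^0.72 = 5.248.
(b) Fraction as HOCl = 1 / (1 + 5.248) = 0.16.
(b) HOCl = 0.16 × 5.41 ppm = 0.8659 ppm.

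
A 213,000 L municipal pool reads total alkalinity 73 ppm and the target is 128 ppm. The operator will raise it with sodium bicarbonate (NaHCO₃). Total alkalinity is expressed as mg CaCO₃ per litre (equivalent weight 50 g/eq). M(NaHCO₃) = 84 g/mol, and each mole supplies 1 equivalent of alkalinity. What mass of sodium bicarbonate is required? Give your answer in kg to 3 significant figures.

Alkalinity to add: (128 − 73) = 55 mg/L as CaCO₃ × 213,000 L = 11,720 g as CaCO₃.
Equivalents: 11,720 g ÷ 50 g/eq = 234.3 eq.
NaHCO₃ supplies 1 eq per mole → 234.3 mol.
Mass: 234.3 mol × 84 g/mol = 19,680 g.

19.7 kg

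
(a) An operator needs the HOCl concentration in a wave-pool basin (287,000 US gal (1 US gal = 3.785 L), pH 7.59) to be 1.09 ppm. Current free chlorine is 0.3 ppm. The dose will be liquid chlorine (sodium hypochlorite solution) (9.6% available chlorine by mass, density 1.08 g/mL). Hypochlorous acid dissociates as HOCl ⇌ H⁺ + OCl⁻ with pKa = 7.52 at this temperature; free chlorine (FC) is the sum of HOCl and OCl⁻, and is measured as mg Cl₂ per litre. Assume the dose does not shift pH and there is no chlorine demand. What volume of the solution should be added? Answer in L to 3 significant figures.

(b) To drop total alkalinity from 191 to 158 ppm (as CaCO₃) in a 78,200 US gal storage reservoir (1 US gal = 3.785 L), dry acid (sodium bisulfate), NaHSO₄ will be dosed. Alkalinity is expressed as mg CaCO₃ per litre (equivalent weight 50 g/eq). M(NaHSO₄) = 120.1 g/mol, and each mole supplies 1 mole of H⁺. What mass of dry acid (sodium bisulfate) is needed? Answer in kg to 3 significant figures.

(a) Volume: 287,000 US gal × 3.785 L/gal = 1,086,295 L.
(a) [OCl⁻]/[HOCl] = 10^(pH − pKa) = 10^(7.59 − 7.52) = 1.175; fraction as HOCl = 1/(1 + 1.175) = 0.4598.
(a) Free chlorine required for 1.09 ppm HOCl: 1.09 / 0.4598 = 2.371 ppm.
(a) FC to add: 2.371 − 0.3 = 2.071 mg/L as Cl₂.
(a) Cl₂ equivalent: 2.071 mg/L × 1,086,295 L = 2249 g.
(a) Product at 9.6% available Cl: 2249 / 0.096 = 23,430 g.
(a) Volume: 23,430 g ÷ 1.08 g/mL = 21,690 mL.

(b) Volume: 78,200 US gal × 3.785 L/gal = 295,987 L.
(b) Alkalinity to neutralize: (191 − 158) = 33 mg/L as CaCO₃ × 295,987 L = 9768 g as CaCO₃.
(b) Equivalents of H⁺ required: 9768 ÷ 50 g/eq = 195.4 eq = 195.4 mol NaHSO₄.
(b) Mass of NaHSO₄: 195.4 × 120.1 = 23,460 g.

(a) 21.7 L; (b) 23.5 kg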